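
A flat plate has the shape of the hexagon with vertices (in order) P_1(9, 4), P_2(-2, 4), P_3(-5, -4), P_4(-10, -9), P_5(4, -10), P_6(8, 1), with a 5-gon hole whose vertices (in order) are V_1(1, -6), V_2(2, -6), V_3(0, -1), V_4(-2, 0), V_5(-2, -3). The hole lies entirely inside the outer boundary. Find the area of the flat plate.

148.5

Outer boundary:
Σ = (44) + (28) + (5) + (136) + (84) + (23) = 320
Area = |Σ|/2 = 160.
Hole:
Apply the shoelace (surveyor's) formula: 2A = Σ (x_i·y_{i+1} − x_{i+1}·y_i), indices taken mod 5.
V_1→V_2: (1)(-6) − (2)(-6) = 6
V_2→V_3: (2)(-1) − (0)(-6) = -2
V_3→V_4: (0)(0) − (-2)(-1) = -2
V_4→V_5: (-2)(-3) − (-2)(0) = 6
V_5→V_1: (-2)(-6) − (1)(-3) = 15
Σ = 23
Area = |Σ|/2 = 11.5.
Net area = 160 − 11.5 = 148.5.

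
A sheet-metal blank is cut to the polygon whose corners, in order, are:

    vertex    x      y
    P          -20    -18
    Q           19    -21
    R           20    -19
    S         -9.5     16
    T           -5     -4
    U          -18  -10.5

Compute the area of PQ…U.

586.5

Apply the shoelace (surveyor's) formula: 2A = Σ (x_i·y_{i+1} − x_{i+1}·y_i), indices taken mod 6.
Σ = (762) + (59) + (139.5) + (118) + (-19.5) + (114) = 1173
Area = |Σ|/2 = 586.5.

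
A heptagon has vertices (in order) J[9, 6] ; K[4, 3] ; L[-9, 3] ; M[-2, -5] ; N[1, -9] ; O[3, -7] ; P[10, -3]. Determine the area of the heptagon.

Cross-terms: 3, 39, 51, 23, 20, 61, 87  ⇒  Σ = 284
Area = |Σ|/2 = 142.

142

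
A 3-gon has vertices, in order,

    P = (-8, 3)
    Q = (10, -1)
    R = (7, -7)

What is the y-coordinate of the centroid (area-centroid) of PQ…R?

-5/3

Apply the shoelace formula. First the cross-terms c_i = x_i·y_{i+1} − x_{i+1}·y_i:
  -22, -63, -35  ⇒  2A = -120, A = -60.
Then Σ (y_i + y_{i+1})·c_i = 600, so ȳ = 600 / (6·(-60)) = -5/3.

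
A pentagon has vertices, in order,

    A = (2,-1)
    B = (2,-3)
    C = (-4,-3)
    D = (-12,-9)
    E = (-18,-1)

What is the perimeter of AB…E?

48

|AB| = √((0)² + (-2)²) = √4 = 2
|BC| = √((-6)² + (0)²) = √36 = 6
|CD| = √((-8)² + (-6)²) = √100 = 10
|DE| = √((-6)² + (8)²) = √100 = 10
|EA| = √((20)² + (0)²) = √400 = 20
Perimeter = 2 + 6 + 10 + 10 + 20 = 48.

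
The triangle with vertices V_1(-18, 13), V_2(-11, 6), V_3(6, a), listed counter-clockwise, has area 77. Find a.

The doubled signed area Σ (x_i y_{i+1} − x_{i+1} y_i) is linear in a.
With a=0 it equals 77; the coefficient of a is 7 (from the two edges through V_3).
So 7·a + 77 = 2·77 = 154 ⇒ a = 11.

11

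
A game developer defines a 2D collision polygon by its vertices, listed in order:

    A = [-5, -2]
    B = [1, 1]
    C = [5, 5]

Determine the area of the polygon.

6

Apply Gauss's area formula: 2A = Σ (x_i·y_{i+1} − x_{i+1}·y_i), indices taken mod 3.
Σ = (-3) + (0) + (15) = 12
Area = |Σ|/2 = 6.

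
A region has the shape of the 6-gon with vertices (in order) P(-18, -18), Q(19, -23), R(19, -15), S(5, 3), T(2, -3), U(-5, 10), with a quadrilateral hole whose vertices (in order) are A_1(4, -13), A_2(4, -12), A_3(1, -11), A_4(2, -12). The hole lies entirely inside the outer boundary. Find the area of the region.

645

Outer boundary:
Apply the surveyor's formula: 2A = Σ (x_i·y_{i+1} − x_{i+1}·y_i), indices taken mod 6.
Σ = (756) + (152) + (132) + (-21) + (5) + (270) = 1294
Area = |Σ|/2 = 647.
Hole:
A_1→A_2: (4)(-12) − (4)(-13) = 4
A_2→A_3: (4)(-11) − (1)(-12) = -32
A_3→A_4: (1)(-12) − (2)(-11) = 10
A_4→A_1: (2)(-13) − (4)(-12) = 22
Σ = 4
Area = |Σ|/2 = 2.
Net area = 647 − 2 = 645.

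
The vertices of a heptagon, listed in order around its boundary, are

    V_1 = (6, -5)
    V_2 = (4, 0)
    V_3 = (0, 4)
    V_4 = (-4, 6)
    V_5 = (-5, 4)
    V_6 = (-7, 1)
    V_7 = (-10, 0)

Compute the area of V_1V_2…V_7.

74.5

Apply the shoelace (surveyor's) formula: 2A = Σ (x_i·y_{i+1} − x_{i+1}·y_i), indices taken mod 7.
Σ = (20) + (16) + (16) + (14) + (23) + (10) + (50) = 149
Area = |Σ|/2 = 74.5.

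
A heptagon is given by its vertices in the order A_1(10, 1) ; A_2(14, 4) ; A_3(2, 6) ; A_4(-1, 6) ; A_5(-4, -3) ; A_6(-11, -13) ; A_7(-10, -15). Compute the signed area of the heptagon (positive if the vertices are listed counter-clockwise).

Apply Gauss's area formula: 2A = Σ (x_i·y_{i+1} − x_{i+1}·y_i), indices taken mod 7.
Σ = (26) + (76) + (18) + (27) + (19) + (35) + (140) = 341
Signed area = Σ/2 = 170.5 (positive ⇒ counter-clockwise traversal).

170.5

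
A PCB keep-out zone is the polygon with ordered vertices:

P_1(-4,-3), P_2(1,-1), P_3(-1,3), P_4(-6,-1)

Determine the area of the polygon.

Apply the shoelace formula: 2A = Σ (x_i·y_{i+1} − x_{i+1}·y_i), indices taken mod 4.
Cross-terms: 7, 2, 19, 14  ⇒  Σ = 42
Area = |Σ|/2 = 21.

21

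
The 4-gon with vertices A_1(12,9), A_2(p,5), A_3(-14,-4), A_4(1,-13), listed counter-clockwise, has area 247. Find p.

-1

The doubled signed area Σ (x_i y_{i+1} − x_{i+1} y_i) is linear in p.
With p=0 it equals 481; the coefficient of p is -13 (from the two edges through A_2).
So -13·p + 481 = 2·247 = 494 ⇒ p = -1.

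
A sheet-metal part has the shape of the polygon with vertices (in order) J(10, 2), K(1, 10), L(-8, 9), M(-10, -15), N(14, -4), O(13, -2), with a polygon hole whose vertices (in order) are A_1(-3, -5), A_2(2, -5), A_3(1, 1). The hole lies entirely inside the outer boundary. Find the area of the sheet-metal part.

Outer boundary:
Apply the shoelace formula: 2A = Σ (x_i·y_{i+1} − x_{i+1}·y_i), indices taken mod 6.
Σ = (98) + (89) + (210) + (250) + (24) + (46) = 717
Area = |Σ|/2 = 358.5.
Hole:
Apply the shoelace formula: 2A = Σ (x_i·y_{i+1} − x_{i+1}·y_i), indices taken mod 3.
Cross-terms: 25, 7, -2  ⇒  Σ = 30
Area = |Σ|/2 = 15.
Net area = 358.5 − 15 = 343.5.

343.5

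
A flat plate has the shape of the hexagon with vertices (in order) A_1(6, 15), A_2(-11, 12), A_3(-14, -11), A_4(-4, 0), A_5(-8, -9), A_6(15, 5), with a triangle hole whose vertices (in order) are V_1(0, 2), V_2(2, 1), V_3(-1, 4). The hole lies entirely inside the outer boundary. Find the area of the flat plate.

402.5

Outer boundary:
Apply the surveyor's formula: 2A = Σ (x_i·y_{i+1} − x_{i+1}·y_i), indices taken mod 6.
Σ = (237) + (289) + (-44) + (36) + (95) + (195) = 808
Area = |Σ|/2 = 404.
Hole:
V_1→V_2: (0)(1) − (2)(2) = -4
V_2→V_3: (2)(4) − (-1)(1) = 9
V_3→V_1: (-1)(2) − (0)(4) = -2
Σ = 3
Area = |Σ|/2 = 1.5.
Net area = 404 − 1.5 = 402.5.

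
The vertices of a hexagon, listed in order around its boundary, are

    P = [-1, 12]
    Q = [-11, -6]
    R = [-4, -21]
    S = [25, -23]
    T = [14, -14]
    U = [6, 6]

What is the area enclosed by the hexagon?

Cross-terms: 138, 207, 617, -28, 168, 78  ⇒  Σ = 1180
Area = |Σ|/2 = 590.

590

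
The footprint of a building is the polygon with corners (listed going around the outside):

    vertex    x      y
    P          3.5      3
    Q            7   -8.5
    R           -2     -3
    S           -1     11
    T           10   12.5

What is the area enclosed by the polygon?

125

Σ = (-50.75) + (-38) + (-25) + (-122.5) + (-13.75) = -250
Area = |Σ|/2 = 125.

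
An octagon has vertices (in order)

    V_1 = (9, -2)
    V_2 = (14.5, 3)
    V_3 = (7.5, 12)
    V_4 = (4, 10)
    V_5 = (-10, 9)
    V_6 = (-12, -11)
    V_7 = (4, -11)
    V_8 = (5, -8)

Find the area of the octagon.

V_1→V_2: (9)(3) − (14.5)(-2) = 56
V_2→V_3: (14.5)(12) − (7.5)(3) = 151.5
V_3→V_4: (7.5)(10) − (4)(12) = 27
V_4→V_5: (4)(9) − (-10)(10) = 136
V_5→V_6: (-10)(-11) − (-12)(9) = 218
V_6→V_7: (-12)(-11) − (4)(-11) = 176
V_7→V_8: (4)(-8) − (5)(-11) = 23
V_8→V_1: (5)(-2) − (9)(-8) = 62
Σ = 849.5
Area = |Σ|/2 = 424.75.

424.75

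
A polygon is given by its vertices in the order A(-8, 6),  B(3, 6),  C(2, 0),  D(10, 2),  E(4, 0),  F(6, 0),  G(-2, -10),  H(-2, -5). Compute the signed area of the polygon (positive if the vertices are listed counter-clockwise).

Apply the shoelace (surveyor's) formula: 2A = Σ (x_i·y_{i+1} − x_{i+1}·y_i), indices taken mod 8.
A→B: (-8)(6) − (3)(6) = -66
B→C: (3)(0) − (2)(6) = -12
C→D: (2)(2) − (10)(0) = 4
D→E: (10)(0) − (4)(2) = -8
E→F: (4)(0) − (6)(0) = 0
F→G: (6)(-10) − (-2)(0) = -60
G→H: (-2)(-5) − (-2)(-10) = -10
H→A: (-2)(6) − (-8)(-5) = -52
Σ = -204
Signed area = Σ/2 = -102 (negative ⇒ clockwise traversal).

-102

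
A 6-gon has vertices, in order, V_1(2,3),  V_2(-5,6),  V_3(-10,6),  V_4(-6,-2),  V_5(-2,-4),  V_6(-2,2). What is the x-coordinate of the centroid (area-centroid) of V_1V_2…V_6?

-171/37

Apply the surveyor's formula. First the cross-terms c_i = x_i·y_{i+1} − x_{i+1}·y_i:
  27, 30, 56, 20, -12, -10  ⇒  2A = 111, A = 55.5.
Then Σ (x_i + x_{i+1})·c_i = -1539, so x̄ = -1539 / (6·55.5) = -171/37.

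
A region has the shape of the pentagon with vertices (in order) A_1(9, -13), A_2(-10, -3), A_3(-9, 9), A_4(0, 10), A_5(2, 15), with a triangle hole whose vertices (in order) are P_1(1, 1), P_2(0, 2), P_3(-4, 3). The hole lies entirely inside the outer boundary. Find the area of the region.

271

Outer boundary:
Apply the shoelace (surveyor's) formula: 2A = Σ (x_i·y_{i+1} − x_{i+1}·y_i), indices taken mod 5.
Σ = (-157) + (-117) + (-90) + (-20) + (-161) = -545
Area = |Σ|/2 = 272.5.
Hole:
Σ = (2) + (8) + (-7) = 3
Area = |Σ|/2 = 1.5.
Net area = 272.5 − 1.5 = 271.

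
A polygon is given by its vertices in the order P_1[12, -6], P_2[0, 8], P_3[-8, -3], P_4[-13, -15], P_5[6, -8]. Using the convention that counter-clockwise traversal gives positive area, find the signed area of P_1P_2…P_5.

247.5

Apply Gauss's area formula: 2A = Σ (x_i·y_{i+1} − x_{i+1}·y_i), indices taken mod 5.
Σ = (96) + (64) + (81) + (194) + (60) = 495
Signed area = Σ/2 = 247.5 (positive ⇒ counter-clockwise traversal).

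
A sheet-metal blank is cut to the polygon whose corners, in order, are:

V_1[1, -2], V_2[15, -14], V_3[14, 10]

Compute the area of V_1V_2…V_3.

Cross-terms: 16, 346, -38  ⇒  Σ = 324
Area = |Σ|/2 = 162.

162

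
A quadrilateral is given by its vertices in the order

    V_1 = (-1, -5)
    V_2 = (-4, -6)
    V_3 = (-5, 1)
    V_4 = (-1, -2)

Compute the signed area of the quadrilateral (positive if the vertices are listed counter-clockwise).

Apply the shoelace (surveyor's) formula: 2A = Σ (x_i·y_{i+1} − x_{i+1}·y_i), indices taken mod 4.
Σ = (-14) + (-34) + (11) + (3) = -34
Signed area = Σ/2 = -17 (negative ⇒ clockwise traversal).

-17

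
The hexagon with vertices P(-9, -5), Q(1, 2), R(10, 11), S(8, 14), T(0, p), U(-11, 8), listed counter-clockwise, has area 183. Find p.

11

Write out the shoelace sum; only the two edges meeting at T involve p:
2·Area = [(8·p − 0·14) + (0·8 − (-11)·p)] + 157
       = 19·p + 157 = 366
⇒ p = 11.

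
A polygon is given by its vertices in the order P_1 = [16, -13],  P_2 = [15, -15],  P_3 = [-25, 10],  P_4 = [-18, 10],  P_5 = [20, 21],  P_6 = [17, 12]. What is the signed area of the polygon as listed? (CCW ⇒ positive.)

Σ = (-45) + (-225) + (-70) + (-578) + (-117) + (-413) = -1448
Signed area = Σ/2 = -724 (negative ⇒ clockwise traversal).

-724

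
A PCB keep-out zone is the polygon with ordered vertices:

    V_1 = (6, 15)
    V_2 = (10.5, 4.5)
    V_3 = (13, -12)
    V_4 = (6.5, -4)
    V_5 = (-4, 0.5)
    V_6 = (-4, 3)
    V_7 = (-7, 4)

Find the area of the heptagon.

217.875

Apply Gauss's area formula: 2A = Σ (x_i·y_{i+1} − x_{i+1}·y_i), indices taken mod 7.
Cross-terms: -130.5, -184.5, 26, -12.75, -10, 5, -129  ⇒  Σ = -435.75
Area = |Σ|/2 = 217.875.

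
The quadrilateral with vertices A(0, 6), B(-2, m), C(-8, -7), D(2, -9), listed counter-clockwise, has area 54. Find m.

-2

The doubled signed area Σ (x_i y_{i+1} − x_{i+1} y_i) is linear in m.
With m=0 it equals 124; the coefficient of m is 8 (from the two edges through B).
So 8·m + 124 = 2·54 = 108 ⇒ m = -2.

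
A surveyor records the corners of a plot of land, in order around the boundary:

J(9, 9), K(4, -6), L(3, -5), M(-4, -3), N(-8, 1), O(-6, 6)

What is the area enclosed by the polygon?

Σ = (-90) + (-2) + (-29) + (-28) + (-42) + (-108) = -299
Area = |Σ|/2 = 149.5.

149.5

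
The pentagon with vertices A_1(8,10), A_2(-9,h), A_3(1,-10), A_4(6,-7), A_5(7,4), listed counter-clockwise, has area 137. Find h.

The doubled signed area Σ (x_i y_{i+1} − x_{i+1} y_i) is linear in h.
With h=0 it equals 344; the coefficient of h is 7 (from the two edges through A_2).
So 7·h + 344 = 2·137 = 274 ⇒ h = -10.

-10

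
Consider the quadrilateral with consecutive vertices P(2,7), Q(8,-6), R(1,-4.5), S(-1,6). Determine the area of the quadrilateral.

Σ = (-68) + (-30) + (1.5) + (-19) = -115.5
Area = |Σ|/2 = 57.75.

57.75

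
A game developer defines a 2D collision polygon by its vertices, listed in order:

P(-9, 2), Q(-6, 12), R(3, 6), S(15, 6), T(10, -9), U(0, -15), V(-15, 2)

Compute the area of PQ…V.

Cross-terms: -96, -72, -72, -195, -150, -225, -12  ⇒  Σ = -822
Area = |Σ|/2 = 411.

411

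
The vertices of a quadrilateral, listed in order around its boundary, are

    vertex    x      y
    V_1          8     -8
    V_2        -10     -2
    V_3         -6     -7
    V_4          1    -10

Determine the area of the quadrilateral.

Apply the shoelace (surveyor's) formula: 2A = Σ (x_i·y_{i+1} − x_{i+1}·y_i), indices taken mod 4.
Cross-terms: -96, 58, 67, 72  ⇒  Σ = 101
Area = |Σ|/2 = 50.5.

50.5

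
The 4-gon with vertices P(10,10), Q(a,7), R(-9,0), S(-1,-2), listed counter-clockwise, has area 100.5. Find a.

-4

The doubled signed area Σ (x_i y_{i+1} − x_{i+1} y_i) is linear in a.
With a=0 it equals 161; the coefficient of a is -10 (from the two edges through Q).
So -10·a + 161 = 2·100.5 = 201 ⇒ a = -4.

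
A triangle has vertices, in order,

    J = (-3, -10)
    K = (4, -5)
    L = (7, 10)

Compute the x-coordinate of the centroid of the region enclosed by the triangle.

Apply the surveyor's formula. First the cross-terms c_i = x_i·y_{i+1} − x_{i+1}·y_i:
  55, 75, -40  ⇒  2A = 90, A = 45.
Then Σ (x_i + x_{i+1})·c_i = 720, so x̄ = 720 / (6·45) = 8/3.

8/3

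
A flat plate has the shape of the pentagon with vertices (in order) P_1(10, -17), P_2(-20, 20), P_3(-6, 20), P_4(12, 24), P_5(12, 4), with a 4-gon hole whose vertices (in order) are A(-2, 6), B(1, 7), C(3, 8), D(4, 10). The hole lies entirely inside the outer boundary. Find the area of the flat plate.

639.5

Outer boundary:
Apply Gauss's area formula: 2A = Σ (x_i·y_{i+1} − x_{i+1}·y_i), indices taken mod 5.
Σ = (-140) + (-280) + (-384) + (-240) + (-244) = -1288
Area = |Σ|/2 = 644.
Hole:
Σ = (-20) + (-13) + (-2) + (44) = 9
Area = |Σ|/2 = 4.5.
Net area = 644 − 4.5 = 639.5.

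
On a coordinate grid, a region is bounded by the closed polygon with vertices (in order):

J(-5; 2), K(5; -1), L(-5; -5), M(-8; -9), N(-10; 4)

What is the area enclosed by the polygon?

76

Apply the shoelace (surveyor's) formula: 2A = Σ (x_i·y_{i+1} − x_{i+1}·y_i), indices taken mod 5.
J→K: (-5)(-1) − (5)(2) = -5
K→L: (5)(-5) − (-5)(-1) = -30
L→M: (-5)(-9) − (-8)(-5) = 5
M→N: (-8)(4) − (-10)(-9) = -122
N→J: (-10)(2) − (-5)(4) = 0
Σ = -152
Area = |Σ|/2 = 76.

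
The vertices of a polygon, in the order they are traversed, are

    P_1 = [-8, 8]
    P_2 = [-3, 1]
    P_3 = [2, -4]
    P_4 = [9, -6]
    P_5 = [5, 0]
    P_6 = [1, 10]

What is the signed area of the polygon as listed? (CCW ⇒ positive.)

Apply the surveyor's formula: 2A = Σ (x_i·y_{i+1} − x_{i+1}·y_i), indices taken mod 6.
Σ = (16) + (10) + (24) + (30) + (50) + (88) = 218
Signed area = Σ/2 = 109 (positive ⇒ counter-clockwise traversal).

109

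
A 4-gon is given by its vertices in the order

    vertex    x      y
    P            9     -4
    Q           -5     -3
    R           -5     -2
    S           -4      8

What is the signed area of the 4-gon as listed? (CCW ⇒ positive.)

-78

Apply the shoelace (surveyor's) formula: 2A = Σ (x_i·y_{i+1} − x_{i+1}·y_i), indices taken mod 4.
P→Q: (9)(-3) − (-5)(-4) = -47
Q→R: (-5)(-2) − (-5)(-3) = -5
R→S: (-5)(8) − (-4)(-2) = -48
S→P: (-4)(-4) − (9)(8) = -56
Σ = -156
Signed area = Σ/2 = -78 (negative ⇒ clockwise traversal).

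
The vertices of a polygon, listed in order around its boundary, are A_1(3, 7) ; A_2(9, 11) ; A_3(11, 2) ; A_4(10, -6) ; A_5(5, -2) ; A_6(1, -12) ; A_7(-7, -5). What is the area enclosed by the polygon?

195

Cross-terms: -30, -103, -86, 10, -58, -89, -34  ⇒  Σ = -390
Area = |Σ|/2 = 195.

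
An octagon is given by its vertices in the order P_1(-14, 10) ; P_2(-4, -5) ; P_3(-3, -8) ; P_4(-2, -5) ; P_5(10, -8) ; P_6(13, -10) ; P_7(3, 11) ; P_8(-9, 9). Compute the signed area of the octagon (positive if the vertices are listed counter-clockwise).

Apply the shoelace formula: 2A = Σ (x_i·y_{i+1} − x_{i+1}·y_i), indices taken mod 8.
Σ = (110) + (17) + (-1) + (66) + (4) + (173) + (126) + (36) = 531
Signed area = Σ/2 = 265.5 (positive ⇒ counter-clockwise traversal).

265.5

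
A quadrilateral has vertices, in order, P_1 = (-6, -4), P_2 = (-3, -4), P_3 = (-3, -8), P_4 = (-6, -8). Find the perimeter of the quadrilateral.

14

|P_1P_2| = √((3)² + (0)²) = √9 = 3
|P_2P_3| = √((0)² + (-4)²) = √16 = 4
|P_3P_4| = √((-3)² + (0)²) = √9 = 3
|P_4P_1| = √((0)² + (4)²) = √16 = 4
Perimeter = 3 + 4 + 3 + 4 = 14.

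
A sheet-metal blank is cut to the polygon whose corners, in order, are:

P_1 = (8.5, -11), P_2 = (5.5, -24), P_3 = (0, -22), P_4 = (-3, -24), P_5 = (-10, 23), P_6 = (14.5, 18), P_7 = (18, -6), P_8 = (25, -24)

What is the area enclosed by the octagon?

958.5

Apply Gauss's area formula: 2A = Σ (x_i·y_{i+1} − x_{i+1}·y_i), indices taken mod 8.
Cross-terms: -143.5, -121, -66, -309, -513.5, -411, -282, -71  ⇒  Σ = -1917
Area = |Σ|/2 = 958.5.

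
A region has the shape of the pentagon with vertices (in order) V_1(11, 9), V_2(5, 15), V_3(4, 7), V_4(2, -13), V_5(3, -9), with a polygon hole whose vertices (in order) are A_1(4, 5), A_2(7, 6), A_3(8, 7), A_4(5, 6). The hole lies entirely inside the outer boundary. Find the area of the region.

86

Outer boundary:
Apply Gauss's area formula: 2A = Σ (x_i·y_{i+1} − x_{i+1}·y_i), indices taken mod 5.
Σ = (120) + (-25) + (-66) + (21) + (126) = 176
Area = |Σ|/2 = 88.
Hole:
Cross-terms: -11, 1, 13, 1  ⇒  Σ = 4
Area = |Σ|/2 = 2.
Net area = 88 − 2 = 86.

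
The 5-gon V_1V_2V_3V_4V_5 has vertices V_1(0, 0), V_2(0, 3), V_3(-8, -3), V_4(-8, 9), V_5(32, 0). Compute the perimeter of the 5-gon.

|V_1V_2| = √((0)² + (3)²) = √9 = 3
|V_2V_3| = √((-8)² + (-6)²) = √100 = 10
|V_3V_4| = √((0)² + (12)²) = √144 = 12
|V_4V_5| = √((40)² + (-9)²) = √1681 = 41
|V_5V_1| = √((-32)² + (0)²) = √1024 = 32
Perimeter = 3 + 10 + 12 + 41 + 32 = 98.

98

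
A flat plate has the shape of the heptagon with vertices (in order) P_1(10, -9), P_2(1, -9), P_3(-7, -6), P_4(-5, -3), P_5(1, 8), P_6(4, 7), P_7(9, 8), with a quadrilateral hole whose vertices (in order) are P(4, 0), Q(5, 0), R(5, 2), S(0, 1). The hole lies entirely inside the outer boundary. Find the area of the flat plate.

Outer boundary:
Apply Gauss's area formula: 2A = Σ (x_i·y_{i+1} − x_{i+1}·y_i), indices taken mod 7.
Σ = (-81) + (-69) + (-9) + (-37) + (-25) + (-31) + (-161) = -413
Area = |Σ|/2 = 206.5.
Hole:
Cross-terms: 0, 10, 5, -4  ⇒  Σ = 11
Area = |Σ|/2 = 5.5.
Net area = 206.5 − 5.5 = 201.

201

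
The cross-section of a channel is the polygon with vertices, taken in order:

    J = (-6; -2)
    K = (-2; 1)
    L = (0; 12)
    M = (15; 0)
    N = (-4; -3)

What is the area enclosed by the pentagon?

134.5

Apply the surveyor's formula: 2A = Σ (x_i·y_{i+1} − x_{i+1}·y_i), indices taken mod 5.
Σ = (-10) + (-24) + (-180) + (-45) + (-10) = -269
Area = |Σ|/2 = 134.5.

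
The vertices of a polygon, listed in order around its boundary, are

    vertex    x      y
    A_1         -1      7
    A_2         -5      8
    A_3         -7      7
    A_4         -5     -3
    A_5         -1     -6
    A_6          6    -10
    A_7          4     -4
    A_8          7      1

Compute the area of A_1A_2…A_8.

A_1→A_2: (-1)(8) − (-5)(7) = 27
A_2→A_3: (-5)(7) − (-7)(8) = 21
A_3→A_4: (-7)(-3) − (-5)(7) = 56
A_4→A_5: (-5)(-6) − (-1)(-3) = 27
A_5→A_6: (-1)(-10) − (6)(-6) = 46
A_6→A_7: (6)(-4) − (4)(-10) = 16
A_7→A_8: (4)(1) − (7)(-4) = 32
A_8→A_1: (7)(7) − (-1)(1) = 50
Σ = 275
Area = |Σ|/2 = 137.5.

137.5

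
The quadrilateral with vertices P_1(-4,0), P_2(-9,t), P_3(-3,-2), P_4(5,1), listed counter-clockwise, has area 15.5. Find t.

Write out the shoelace sum; only the two edges meeting at P_2 involve t:
2·Area = [((-4)·t − (-9)·0) + ((-9)·(-2) − (-3)·t)] + 11
       = -1·t + 29 = 31
⇒ t = -2.

-2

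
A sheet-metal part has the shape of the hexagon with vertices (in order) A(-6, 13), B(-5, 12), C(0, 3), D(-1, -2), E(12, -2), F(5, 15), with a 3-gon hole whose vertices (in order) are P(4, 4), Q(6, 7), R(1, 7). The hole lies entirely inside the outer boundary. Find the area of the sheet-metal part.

168.5

Outer boundary:
Cross-terms: -7, -15, 3, 26, 190, 155  ⇒  Σ = 352
Area = |Σ|/2 = 176.
Hole:
Apply the shoelace formula: 2A = Σ (x_i·y_{i+1} − x_{i+1}·y_i), indices taken mod 3.
P→Q: (4)(7) − (6)(4) = 4
Q→R: (6)(7) − (1)(7) = 35
R→P: (1)(4) − (4)(7) = -24
Σ = 15
Area = |Σ|/2 = 7.5.
Net area = 176 − 7.5 = 168.5.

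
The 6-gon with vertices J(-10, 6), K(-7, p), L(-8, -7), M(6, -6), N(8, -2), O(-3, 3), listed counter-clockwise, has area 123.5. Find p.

The doubled signed area Σ (x_i y_{i+1} − x_{i+1} y_i) is linear in p.
With p=0 it equals 247; the coefficient of p is -2 (from the two edges through K).
So -2·p + 247 = 2·123.5 = 247 ⇒ p = 0.

0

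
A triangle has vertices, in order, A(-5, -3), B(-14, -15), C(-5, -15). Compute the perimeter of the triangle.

36

|AB| = √((-9)² + (-12)²) = √225 = 15
|BC| = √((9)² + (0)²) = √81 = 9
|CA| = √((0)² + (12)²) = √144 = 12
Perimeter = 15 + 9 + 12 = 36.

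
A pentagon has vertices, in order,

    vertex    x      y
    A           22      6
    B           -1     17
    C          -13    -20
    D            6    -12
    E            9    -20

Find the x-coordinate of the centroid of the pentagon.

848/197

Apply the surveyor's formula. First the cross-terms c_i = x_i·y_{i+1} − x_{i+1}·y_i:
  380, 241, 276, -12, 494  ⇒  2A = 1379, A = 689.5.
Then Σ (x_i + x_{i+1})·c_i = 17808, so x̄ = 17808 / (6·689.5) = 848/197.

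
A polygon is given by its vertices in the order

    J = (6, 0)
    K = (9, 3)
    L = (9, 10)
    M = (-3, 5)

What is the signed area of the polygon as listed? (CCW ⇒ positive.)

63

Apply the surveyor's formula: 2A = Σ (x_i·y_{i+1} − x_{i+1}·y_i), indices taken mod 4.
Σ = (18) + (63) + (75) + (-30) = 126
Signed area = Σ/2 = 63 (positive ⇒ counter-clockwise traversal).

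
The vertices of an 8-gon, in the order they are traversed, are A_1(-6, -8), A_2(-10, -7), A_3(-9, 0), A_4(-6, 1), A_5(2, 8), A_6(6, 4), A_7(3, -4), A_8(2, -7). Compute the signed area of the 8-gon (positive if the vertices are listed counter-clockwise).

-153.5

Apply the shoelace (surveyor's) formula: 2A = Σ (x_i·y_{i+1} − x_{i+1}·y_i), indices taken mod 8.
A_1→A_2: (-6)(-7) − (-10)(-8) = -38
A_2→A_3: (-10)(0) − (-9)(-7) = -63
A_3→A_4: (-9)(1) − (-6)(0) = -9
A_4→A_5: (-6)(8) − (2)(1) = -50
A_5→A_6: (2)(4) − (6)(8) = -40
A_6→A_7: (6)(-4) − (3)(4) = -36
A_7→A_8: (3)(-7) − (2)(-4) = -13
A_8→A_1: (2)(-8) − (-6)(-7) = -58
Σ = -307
Signed area = Σ/2 = -153.5 (negative ⇒ clockwise traversal).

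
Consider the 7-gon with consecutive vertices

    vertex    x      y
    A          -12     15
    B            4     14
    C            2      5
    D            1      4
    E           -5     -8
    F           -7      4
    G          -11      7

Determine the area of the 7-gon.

Σ = (-228) + (-8) + (3) + (12) + (-76) + (-5) + (-81) = -383
Area = |Σ|/2 = 191.5.

191.5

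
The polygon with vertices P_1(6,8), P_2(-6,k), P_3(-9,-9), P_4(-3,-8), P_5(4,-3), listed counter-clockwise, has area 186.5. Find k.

Write out the shoelace sum; only the two edges meeting at P_2 involve k:
2·Area = [(6·k − (-6)·8) + ((-6)·(-9) − (-9)·k)] + 136
       = 15·k + 238 = 373
⇒ k = 9.

9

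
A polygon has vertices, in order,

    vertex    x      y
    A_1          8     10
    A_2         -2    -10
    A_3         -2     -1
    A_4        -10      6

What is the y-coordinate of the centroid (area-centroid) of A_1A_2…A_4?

95/31

Apply the shoelace (surveyor's) formula. First the cross-terms c_i = x_i·y_{i+1} − x_{i+1}·y_i:
  -60, -18, -22, -148  ⇒  2A = -248, A = -124.
Then Σ (y_i + y_{i+1})·c_i = -2280, so ȳ = -2280 / (6·(-124)) = 95/31.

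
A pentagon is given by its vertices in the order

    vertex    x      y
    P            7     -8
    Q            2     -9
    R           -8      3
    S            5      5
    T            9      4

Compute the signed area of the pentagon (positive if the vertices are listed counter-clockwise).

Σ = (-47) + (-66) + (-55) + (-25) + (-100) = -293
Signed area = Σ/2 = -146.5 (negative ⇒ clockwise traversal).

-146.5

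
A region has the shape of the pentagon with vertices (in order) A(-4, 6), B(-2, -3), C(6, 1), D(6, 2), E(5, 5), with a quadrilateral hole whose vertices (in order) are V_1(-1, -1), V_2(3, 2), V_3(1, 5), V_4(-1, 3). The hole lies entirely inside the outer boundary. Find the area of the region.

45

Outer boundary:
Cross-terms: 24, 16, 6, 20, 50  ⇒  Σ = 116
Area = |Σ|/2 = 58.
Hole:
Σ = (1) + (13) + (8) + (4) = 26
Area = |Σ|/2 = 13.
Net area = 58 − 13 = 45.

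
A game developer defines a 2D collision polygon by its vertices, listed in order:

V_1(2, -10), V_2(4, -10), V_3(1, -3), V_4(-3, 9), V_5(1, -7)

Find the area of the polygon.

V_1→V_2: (2)(-10) − (4)(-10) = 20
V_2→V_3: (4)(-3) − (1)(-10) = -2
V_3→V_4: (1)(9) − (-3)(-3) = 0
V_4→V_5: (-3)(-7) − (1)(9) = 12
V_5→V_1: (1)(-10) − (2)(-7) = 4
Σ = 34
Area = |Σ|/2 = 17.

17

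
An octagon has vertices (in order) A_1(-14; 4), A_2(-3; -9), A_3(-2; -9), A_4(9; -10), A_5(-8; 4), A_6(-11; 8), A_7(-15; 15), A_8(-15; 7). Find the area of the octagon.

148.5

Apply the shoelace formula: 2A = Σ (x_i·y_{i+1} − x_{i+1}·y_i), indices taken mod 8.
A_1→A_2: (-14)(-9) − (-3)(4) = 138
A_2→A_3: (-3)(-9) − (-2)(-9) = 9
A_3→A_4: (-2)(-10) − (9)(-9) = 101
A_4→A_5: (9)(4) − (-8)(-10) = -44
A_5→A_6: (-8)(8) − (-11)(4) = -20
A_6→A_7: (-11)(15) − (-15)(8) = -45
A_7→A_8: (-15)(7) − (-15)(15) = 120
A_8→A_1: (-15)(4) − (-14)(7) = 38
Σ = 297
Area = |Σ|/2 = 148.5.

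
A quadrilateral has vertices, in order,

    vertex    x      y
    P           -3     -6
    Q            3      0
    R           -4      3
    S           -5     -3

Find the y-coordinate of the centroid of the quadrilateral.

-1.2

Apply Gauss's area formula. First the cross-terms c_i = x_i·y_{i+1} − x_{i+1}·y_i:
  18, 9, 27, 21  ⇒  2A = 75, A = 37.5.
Then Σ (y_i + y_{i+1})·c_i = -270, so ȳ = -270 / (6·37.5) = -1.2.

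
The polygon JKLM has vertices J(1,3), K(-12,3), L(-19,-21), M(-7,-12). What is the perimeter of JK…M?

70

|JK| = √((-13)² + (0)²) = √169 = 13
|KL| = √((-7)² + (-24)²) = √625 = 25
|LM| = √((12)² + (9)²) = √225 = 15
|MJ| = √((8)² + (15)²) = √289 = 17
Perimeter = 13 + 25 + 15 + 17 = 70.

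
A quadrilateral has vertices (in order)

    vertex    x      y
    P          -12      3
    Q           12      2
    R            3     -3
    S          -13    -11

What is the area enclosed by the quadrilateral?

Σ = (-60) + (-42) + (-72) + (-171) = -345
Area = |Σ|/2 = 172.5.

172.5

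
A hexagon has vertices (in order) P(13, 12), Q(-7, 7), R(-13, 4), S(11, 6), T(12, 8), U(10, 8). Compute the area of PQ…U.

P→Q: (13)(7) − (-7)(12) = 175
Q→R: (-7)(4) − (-13)(7) = 63
R→S: (-13)(6) − (11)(4) = -122
S→T: (11)(8) − (12)(6) = 16
T→U: (12)(8) − (10)(8) = 16
U→P: (10)(12) − (13)(8) = 16
Σ = 164
Area = |Σ|/2 = 82.

82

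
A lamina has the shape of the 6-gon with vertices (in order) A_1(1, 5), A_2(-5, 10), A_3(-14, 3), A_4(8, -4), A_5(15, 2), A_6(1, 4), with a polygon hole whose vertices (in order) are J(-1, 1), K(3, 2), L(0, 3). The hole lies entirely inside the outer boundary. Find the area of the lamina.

Outer boundary:
A_1→A_2: (1)(10) − (-5)(5) = 35
A_2→A_3: (-5)(3) − (-14)(10) = 125
A_3→A_4: (-14)(-4) − (8)(3) = 32
A_4→A_5: (8)(2) − (15)(-4) = 76
A_5→A_6: (15)(4) − (1)(2) = 58
A_6→A_1: (1)(5) − (1)(4) = 1
Σ = 327
Area = |Σ|/2 = 163.5.
Hole:
J→K: (-1)(2) − (3)(1) = -5
K→L: (3)(3) − (0)(2) = 9
L→J: (0)(1) − (-1)(3) = 3
Σ = 7
Area = |Σ|/2 = 3.5.
Net area = 163.5 − 3.5 = 160.

160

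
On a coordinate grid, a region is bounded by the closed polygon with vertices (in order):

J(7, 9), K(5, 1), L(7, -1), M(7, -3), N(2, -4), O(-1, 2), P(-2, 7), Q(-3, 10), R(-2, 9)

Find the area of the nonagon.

88

Apply the shoelace (surveyor's) formula: 2A = Σ (x_i·y_{i+1} − x_{i+1}·y_i), indices taken mod 9.
Σ = (-38) + (-12) + (-14) + (-22) + (0) + (-3) + (1) + (-7) + (-81) = -176
Area = |Σ|/2 = 88.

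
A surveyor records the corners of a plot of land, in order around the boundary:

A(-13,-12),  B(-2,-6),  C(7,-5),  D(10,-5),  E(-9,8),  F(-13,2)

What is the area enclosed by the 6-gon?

Apply the surveyor's formula: 2A = Σ (x_i·y_{i+1} − x_{i+1}·y_i), indices taken mod 6.
Σ = (54) + (52) + (15) + (35) + (86) + (182) = 424
Area = |Σ|/2 = 212.

212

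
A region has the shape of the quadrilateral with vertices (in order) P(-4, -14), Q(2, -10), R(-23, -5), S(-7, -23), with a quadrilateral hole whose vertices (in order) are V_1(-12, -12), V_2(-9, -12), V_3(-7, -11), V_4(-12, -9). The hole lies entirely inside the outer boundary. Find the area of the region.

155

Outer boundary:
Cross-terms: 68, -240, 494, 6  ⇒  Σ = 328
Area = |Σ|/2 = 164.
Hole:
Apply the shoelace (surveyor's) formula: 2A = Σ (x_i·y_{i+1} − x_{i+1}·y_i), indices taken mod 4.
Σ = (36) + (15) + (-69) + (36) = 18
Area = |Σ|/2 = 9.
Net area = 164 − 9 = 155.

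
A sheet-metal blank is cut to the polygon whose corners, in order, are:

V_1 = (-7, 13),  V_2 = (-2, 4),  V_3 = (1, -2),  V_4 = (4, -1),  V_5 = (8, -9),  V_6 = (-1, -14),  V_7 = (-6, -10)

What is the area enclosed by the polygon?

183

Apply the surveyor's formula: 2A = Σ (x_i·y_{i+1} − x_{i+1}·y_i), indices taken mod 7.
Cross-terms: -2, 0, 7, -28, -121, -74, -148  ⇒  Σ = -366
Area = |Σ|/2 = 183.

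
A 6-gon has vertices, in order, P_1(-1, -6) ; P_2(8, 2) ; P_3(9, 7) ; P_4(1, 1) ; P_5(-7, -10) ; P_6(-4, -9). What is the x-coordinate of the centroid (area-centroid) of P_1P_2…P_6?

226/121

Apply the shoelace formula. First the cross-terms c_i = x_i·y_{i+1} − x_{i+1}·y_i:
  46, 38, 2, -3, 23, 15  ⇒  2A = 121, A = 60.5.
Then Σ (x_i + x_{i+1})·c_i = 678, so x̄ = 678 / (6·60.5) = 226/121.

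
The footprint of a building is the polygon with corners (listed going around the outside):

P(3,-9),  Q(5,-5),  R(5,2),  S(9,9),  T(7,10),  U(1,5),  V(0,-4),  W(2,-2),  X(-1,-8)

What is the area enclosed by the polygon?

Apply the surveyor's formula: 2A = Σ (x_i·y_{i+1} − x_{i+1}·y_i), indices taken mod 9.
P→Q: (3)(-5) − (5)(-9) = 30
Q→R: (5)(2) − (5)(-5) = 35
R→S: (5)(9) − (9)(2) = 27
S→T: (9)(10) − (7)(9) = 27
T→U: (7)(5) − (1)(10) = 25
U→V: (1)(-4) − (0)(5) = -4
V→W: (0)(-2) − (2)(-4) = 8
W→X: (2)(-8) − (-1)(-2) = -18
X→P: (-1)(-9) − (3)(-8) = 33
Σ = 163
Area = |Σ|/2 = 81.5.

81.5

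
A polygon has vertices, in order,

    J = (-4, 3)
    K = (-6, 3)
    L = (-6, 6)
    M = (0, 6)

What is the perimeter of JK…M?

16

|JK| = √((-2)² + (0)²) = √4 = 2
|KL| = √((0)² + (3)²) = √9 = 3
|LM| = √((6)² + (0)²) = √36 = 6
|MJ| = √((-4)² + (-3)²) = √25 = 5
Perimeter = 2 + 3 + 6 + 5 = 16.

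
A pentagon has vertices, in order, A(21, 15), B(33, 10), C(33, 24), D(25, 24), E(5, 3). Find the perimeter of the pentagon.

|AB| = √((12)² + (-5)²) = √169 = 13
|BC| = √((0)² + (14)²) = √196 = 14
|CD| = √((-8)² + (0)²) = √64 = 8
|DE| = √((-20)² + (-21)²) = √841 = 29
|EA| = √((16)² + (12)²) = √400 = 20
Perimeter = 13 + 14 + 8 + 29 + 20 = 84.

84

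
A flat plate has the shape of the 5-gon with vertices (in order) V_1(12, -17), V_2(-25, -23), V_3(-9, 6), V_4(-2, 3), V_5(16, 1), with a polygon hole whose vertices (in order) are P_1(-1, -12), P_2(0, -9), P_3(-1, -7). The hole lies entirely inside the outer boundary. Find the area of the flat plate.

701

Outer boundary:
Apply Gauss's area formula: 2A = Σ (x_i·y_{i+1} − x_{i+1}·y_i), indices taken mod 5.
Σ = (-701) + (-357) + (-15) + (-50) + (-284) = -1407
Area = |Σ|/2 = 703.5.
Hole:
Apply Gauss's area formula: 2A = Σ (x_i·y_{i+1} − x_{i+1}·y_i), indices taken mod 3.
Σ = (9) + (-9) + (5) = 5
Area = |Σ|/2 = 2.5.
Net area = 703.5 − 2.5 = 701.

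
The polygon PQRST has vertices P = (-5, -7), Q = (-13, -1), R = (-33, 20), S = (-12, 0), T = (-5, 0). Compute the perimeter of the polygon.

82

|PQ| = √((-8)² + (6)²) = √100 = 10
|QR| = √((-20)² + (21)²) = √841 = 29
|RS| = √((21)² + (-20)²) = √841 = 29
|ST| = √((7)² + (0)²) = √49 = 7
|TP| = √((0)² + (-7)²) = √49 = 7
Perimeter = 10 + 29 + 29 + 7 + 7 = 82.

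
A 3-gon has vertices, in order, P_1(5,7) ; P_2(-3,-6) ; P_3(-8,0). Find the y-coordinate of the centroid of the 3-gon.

Apply the surveyor's formula. First the cross-terms c_i = x_i·y_{i+1} − x_{i+1}·y_i:
  -9, -48, -56  ⇒  2A = -113, A = -56.5.
Then Σ (y_i + y_{i+1})·c_i = -113, so ȳ = -113 / (6·(-56.5)) = 1/3.

1/3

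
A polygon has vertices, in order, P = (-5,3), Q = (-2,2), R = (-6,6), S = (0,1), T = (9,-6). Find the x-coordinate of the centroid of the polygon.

Apply the surveyor's formula. First the cross-terms c_i = x_i·y_{i+1} − x_{i+1}·y_i:
  -4, 0, -6, -9, -3  ⇒  2A = -22, A = -11.
Then Σ (x_i + x_{i+1})·c_i = -29, so x̄ = -29 / (6·(-11)) = 29/66.

29/66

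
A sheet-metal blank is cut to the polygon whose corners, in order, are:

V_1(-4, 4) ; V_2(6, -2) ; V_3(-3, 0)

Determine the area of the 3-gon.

17

Apply the shoelace formula: 2A = Σ (x_i·y_{i+1} − x_{i+1}·y_i), indices taken mod 3.
Σ = (-16) + (-6) + (-12) = -34
Area = |Σ|/2 = 17.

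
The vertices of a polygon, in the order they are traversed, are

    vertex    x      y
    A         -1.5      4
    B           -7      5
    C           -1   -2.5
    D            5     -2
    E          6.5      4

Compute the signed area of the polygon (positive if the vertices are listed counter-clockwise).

61.25

Σ = (20.5) + (22.5) + (14.5) + (33) + (32) = 122.5
Signed area = Σ/2 = 61.25 (positive ⇒ counter-clockwise traversal).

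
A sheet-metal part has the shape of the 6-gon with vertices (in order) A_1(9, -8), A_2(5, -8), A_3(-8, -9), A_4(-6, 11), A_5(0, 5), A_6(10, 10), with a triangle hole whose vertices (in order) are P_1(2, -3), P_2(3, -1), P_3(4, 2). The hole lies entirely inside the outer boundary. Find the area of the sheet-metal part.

266

Outer boundary:
Apply the shoelace (surveyor's) formula: 2A = Σ (x_i·y_{i+1} − x_{i+1}·y_i), indices taken mod 6.
Σ = (-32) + (-109) + (-142) + (-30) + (-50) + (-170) = -533
Area = |Σ|/2 = 266.5.
Hole:
Apply Gauss's area formula: 2A = Σ (x_i·y_{i+1} − x_{i+1}·y_i), indices taken mod 3.
Σ = (7) + (10) + (-16) = 1
Area = |Σ|/2 = 0.5.
Net area = 266.5 − 0.5 = 266.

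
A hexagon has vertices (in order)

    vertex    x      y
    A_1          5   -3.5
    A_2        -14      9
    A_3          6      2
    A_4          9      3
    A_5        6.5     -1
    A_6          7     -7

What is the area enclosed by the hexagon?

71.25

Apply the surveyor's formula: 2A = Σ (x_i·y_{i+1} − x_{i+1}·y_i), indices taken mod 6.
A_1→A_2: (5)(9) − (-14)(-3.5) = -4
A_2→A_3: (-14)(2) − (6)(9) = -82
A_3→A_4: (6)(3) − (9)(2) = 0
A_4→A_5: (9)(-1) − (6.5)(3) = -28.5
A_5→A_6: (6.5)(-7) − (7)(-1) = -38.5
A_6→A_1: (7)(-3.5) − (5)(-7) = 10.5
Σ = -142.5
Area = |Σ|/2 = 71.25.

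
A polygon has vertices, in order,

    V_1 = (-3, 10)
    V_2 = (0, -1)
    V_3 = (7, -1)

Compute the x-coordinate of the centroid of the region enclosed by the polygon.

4/3

Apply the shoelace formula. First the cross-terms c_i = x_i·y_{i+1} − x_{i+1}·y_i:
  3, 7, 67  ⇒  2A = 77, A = 38.5.
Then Σ (x_i + x_{i+1})·c_i = 308, so x̄ = 308 / (6·38.5) = 4/3.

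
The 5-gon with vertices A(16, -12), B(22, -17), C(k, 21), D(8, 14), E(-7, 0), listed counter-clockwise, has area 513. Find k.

The doubled signed area Σ (x_i y_{i+1} − x_{i+1} y_i) is linear in k.
With k=0 it equals 468; the coefficient of k is 31 (from the two edges through C).
So 31·k + 468 = 2·513 = 1026 ⇒ k = 18.

18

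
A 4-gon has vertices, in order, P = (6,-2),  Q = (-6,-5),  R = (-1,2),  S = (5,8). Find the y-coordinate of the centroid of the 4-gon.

Apply the surveyor's formula. First the cross-terms c_i = x_i·y_{i+1} − x_{i+1}·y_i:
  -42, -17, -18, -58  ⇒  2A = -135, A = -67.5.
Then Σ (y_i + y_{i+1})·c_i = -183, so ȳ = -183 / (6·(-67.5)) = 61/135.

61/135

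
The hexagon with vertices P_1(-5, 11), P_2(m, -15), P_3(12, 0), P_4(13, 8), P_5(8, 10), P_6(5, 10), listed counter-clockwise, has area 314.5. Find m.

-7

Write out the shoelace sum; only the two edges meeting at P_2 involve m:
2·Area = [((-5)·(-15) − m·11) + (m·0 − 12·(-15))] + 297
       = -11·m + 552 = 629
⇒ m = -7.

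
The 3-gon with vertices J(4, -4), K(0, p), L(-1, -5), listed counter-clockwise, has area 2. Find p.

-4

Write out the shoelace sum; only the two edges meeting at K involve p:
2·Area = [(4·p − 0·(-4)) + (0·(-5) − (-1)·p)] + 24
       = 5·p + 24 = 4
⇒ p = -4.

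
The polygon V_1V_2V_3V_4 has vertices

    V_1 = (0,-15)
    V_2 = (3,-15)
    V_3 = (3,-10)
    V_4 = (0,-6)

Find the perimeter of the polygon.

|V_1V_2| = √((3)² + (0)²) = √9 = 3
|V_2V_3| = √((0)² + (5)²) = √25 = 5
|V_3V_4| = √((-3)² + (4)²) = √25 = 5
|V_4V_1| = √((0)² + (-9)²) = √81 = 9
Perimeter = 3 + 5 + 5 + 9 = 22.

22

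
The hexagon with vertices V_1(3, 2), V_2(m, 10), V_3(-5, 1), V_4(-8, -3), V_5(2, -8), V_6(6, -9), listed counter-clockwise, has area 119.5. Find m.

3

The doubled signed area Σ (x_i y_{i+1} − x_{i+1} y_i) is linear in m.
With m=0 it equals 242; the coefficient of m is -1 (from the two edges through V_2).
So -1·m + 242 = 2·119.5 = 239 ⇒ m = 3.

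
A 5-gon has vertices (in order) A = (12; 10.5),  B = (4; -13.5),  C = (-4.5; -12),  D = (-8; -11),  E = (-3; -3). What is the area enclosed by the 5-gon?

Σ = (-204) + (-108.75) + (-46.5) + (-9) + (4.5) = -363.75
Area = |Σ|/2 = 181.875.

181.875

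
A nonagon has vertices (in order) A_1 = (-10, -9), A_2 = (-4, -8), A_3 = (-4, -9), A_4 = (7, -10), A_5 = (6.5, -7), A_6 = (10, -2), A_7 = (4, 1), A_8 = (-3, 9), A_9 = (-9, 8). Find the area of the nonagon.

249.5

Σ = (44) + (4) + (103) + (16) + (57) + (18) + (39) + (57) + (161) = 499
Area = |Σ|/2 = 249.5.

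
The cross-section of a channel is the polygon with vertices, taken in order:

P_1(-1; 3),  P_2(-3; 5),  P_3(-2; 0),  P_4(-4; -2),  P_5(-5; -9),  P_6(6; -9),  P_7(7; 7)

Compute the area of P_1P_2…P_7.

Cross-terms: 4, 10, 4, 26, 99, 105, 28  ⇒  Σ = 276
Area = |Σ|/2 = 138.

138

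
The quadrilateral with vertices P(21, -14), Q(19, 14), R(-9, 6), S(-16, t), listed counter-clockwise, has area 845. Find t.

Write out the shoelace sum; only the two edges meeting at S involve t:
2·Area = [((-9)·t − (-16)·6) + ((-16)·(-14) − 21·t)] + 800
       = -30·t + 1120 = 1690
⇒ t = -19.

-19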